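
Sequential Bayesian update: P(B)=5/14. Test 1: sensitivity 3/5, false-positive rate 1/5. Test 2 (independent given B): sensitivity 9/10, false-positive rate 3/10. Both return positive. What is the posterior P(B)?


After test 1: P(+) = 3/5*5/14 + 1/5*9/14 = 12/35
P(B|+) = (3/14)/(12/35) = 5/8
After test 2 (use post1 as new prior): P(+) = 9/10*5/8 + 3/10*3/8 = 27/40
P(B|+,+) = (9/16)/(27/40) = 5/6

5/6


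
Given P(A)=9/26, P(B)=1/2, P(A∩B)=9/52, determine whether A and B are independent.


P(A)*P(B) = 9/26*1/2 = 9/52
P(A∩B) = 9/52, which equals P(A)P(B), so independent

Yes, A and B are independent


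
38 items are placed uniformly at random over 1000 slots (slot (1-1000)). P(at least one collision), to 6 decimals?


P(all different) = prod((1000-i)/1000 for i=0..37) = 0.490683
P(at least one match) = 1 - 0.490683 = 0.509317

0.509317


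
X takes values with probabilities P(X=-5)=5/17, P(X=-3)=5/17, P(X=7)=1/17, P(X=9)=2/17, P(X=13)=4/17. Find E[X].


E[X] = sum(x * P(x))
= -5*5/17 - 3*5/17 + 7*1/17 + 9*2/17 + 13*4/17
= 37/17

37/17


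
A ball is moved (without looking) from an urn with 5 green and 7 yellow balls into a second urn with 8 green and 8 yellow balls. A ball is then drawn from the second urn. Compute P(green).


P(transfer green) = 5/12; P(transfer yellow) = 7/12
If green transferred: Urn II has 9 green of 17, so P(green|green moved) = 9/17
If yellow transferred: Urn II has 8 green of 17, so P(green|yellow moved) = 8/17
By total probability: P(green) = 5/12*9/17 + 7/12*8/17 = 101/204

101/204


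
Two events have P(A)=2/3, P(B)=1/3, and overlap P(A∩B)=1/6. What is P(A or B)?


P(A∪B) = P(A) + P(B) - P(A∩B)
= 2/3 + 1/3 - 1/6 = 5/6

5/6


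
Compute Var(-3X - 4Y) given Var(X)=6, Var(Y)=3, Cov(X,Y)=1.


Var(-3X - 4Y) = (-3)^2*Var(X) + (-4)^2*Var(Y) + 2*(-3)*(-4)*Cov(X,Y)
= 9*6 + 16*3 + 24*1
= 54 + 48 + 24 = 126

126


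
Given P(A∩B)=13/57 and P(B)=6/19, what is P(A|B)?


P(A|B) = P(A∩B)/P(B) = (13/57)/(18/57) = 13/18

13/18


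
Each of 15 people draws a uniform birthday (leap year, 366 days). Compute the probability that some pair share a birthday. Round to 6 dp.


P(all different) = prod((366-i)/366 for i=0..14) = 0.747702
P(at least one match) = 1 - 0.747702 = 0.252298

0.252298


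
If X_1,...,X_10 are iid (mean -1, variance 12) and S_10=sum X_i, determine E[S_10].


E[S_n] = n*E[X_1] = 10*-1 = -10

-10


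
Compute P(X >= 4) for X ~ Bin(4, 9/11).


P(X>=4) = P(X=4)
= 6561/14641
= 6561/14641

6561/14641


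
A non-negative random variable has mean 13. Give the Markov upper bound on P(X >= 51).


Markov: P(X >= a) <= E[X]/a
P(X >= 51) <= 13/51

13/51


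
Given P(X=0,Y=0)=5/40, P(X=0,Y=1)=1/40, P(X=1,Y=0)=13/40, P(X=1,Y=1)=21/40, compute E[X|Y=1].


P(Y=1) = 22/40
E[X|Y=1] = (0*1 + 1*21)/22 = 21/22

21/22


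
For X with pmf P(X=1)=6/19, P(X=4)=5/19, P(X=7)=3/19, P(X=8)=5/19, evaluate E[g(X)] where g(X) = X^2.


E[X^2] = sum(g(x)*P(x))
= 1*6/19 + 16*5/19 + 49*3/19 + 64*5/19
= 553/19

553/19


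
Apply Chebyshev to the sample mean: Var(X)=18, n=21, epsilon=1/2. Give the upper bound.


Var(Xbar) = Var(X)/n = 18/21
Chebyshev: P(|Xbar-mu| >= 1/2) <= Var(Xbar)/(1/2)^2 = (6/7)/(1/4) = 24/7
Bound exceeds 1, so trivial bound: 1

1


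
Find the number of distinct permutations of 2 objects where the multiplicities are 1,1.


2! = 2
Denominator: 1!=1 * 1!=1
Coefficient = 2 / 1 = 2

2


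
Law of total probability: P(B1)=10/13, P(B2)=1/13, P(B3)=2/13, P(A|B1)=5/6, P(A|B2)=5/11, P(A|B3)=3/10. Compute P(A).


P(A) = P(A|B1)P(B1) + P(A|B2)P(B2) + P(A|B3)P(B3)
= 5/6*10/13 + 5/11*1/13 + 3/10*2/13
= 25/39 + 5/143 + 3/65 = 1549/2145

1549/2145


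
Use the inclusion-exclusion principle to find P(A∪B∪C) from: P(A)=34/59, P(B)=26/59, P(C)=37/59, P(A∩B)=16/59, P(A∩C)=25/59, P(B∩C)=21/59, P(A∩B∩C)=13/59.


P(A∪B∪C) = P(A)+P(B)+P(C) - P(AB)-P(AC)-P(BC) + P(ABC)
= 34/59+26/59+37/59 - 16/59-25/59-21/59 + 13/59
= 48/59

48/59


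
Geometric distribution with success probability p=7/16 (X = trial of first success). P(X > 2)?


P(X > 2) = P(first 2 trials all fail) = (1-p)^2 = (9/16)^2 = 81/256

81/256


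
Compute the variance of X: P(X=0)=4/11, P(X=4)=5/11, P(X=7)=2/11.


E[X] = 34/11, E[X^2] = 178/11
Var(X) = E[X^2] - (E[X])^2 = 178/11 - (34/11)^2 = 802/121

802/121


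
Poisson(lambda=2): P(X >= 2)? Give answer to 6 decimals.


P(X>=2) = 1 - P(X<=1) = 1 - (e^(-2)*2^0/0! + e^(-2)*2^1/1!)
≈ 1 - (0.1353352832 + 0.2706705665)
= 1 - 0.4060058497 = 0.5939941503
≈ 0.593994

0.593994


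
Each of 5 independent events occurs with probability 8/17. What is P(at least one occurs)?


P(at least one) = 1 - P(none)
P(none) = (1 - 8/17)^5 = (9/17)^5 = 59049/1419857
P(at least one) = 1 - 59049/1419857 = 1360808/1419857

1360808/1419857


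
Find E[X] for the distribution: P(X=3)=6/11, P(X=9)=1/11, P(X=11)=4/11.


E[X] = sum(x * P(x))
= 3*6/11 + 9*1/11 + 11*4/11
= 71/11

71/11


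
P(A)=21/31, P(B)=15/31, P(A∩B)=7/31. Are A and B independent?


P(A)*P(B) = 21/31*15/31 = 315/961
P(A∩B) = 7/31 != 315/961, so not independent

No, A and B are not independent


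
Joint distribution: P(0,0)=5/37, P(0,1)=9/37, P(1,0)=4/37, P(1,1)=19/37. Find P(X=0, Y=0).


Read from table: P(X=0, Y=0) = 5/37

5/37


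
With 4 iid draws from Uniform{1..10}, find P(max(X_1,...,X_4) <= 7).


P(max <= 7) = P(all X_i <= 7) = (P(X_1 <= 7))^4
= (7/10)^4 = 2401/10000

2401/10000


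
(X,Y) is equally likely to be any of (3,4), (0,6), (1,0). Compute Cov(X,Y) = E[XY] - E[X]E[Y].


E[X]=4/3, E[Y]=10/3, E[XY]=4
Cov(X,Y) = E[XY] - E[X]E[Y] = 4 - 4/3*10/3 = -4/9

-4/9


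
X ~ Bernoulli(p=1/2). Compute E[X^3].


For Bernoulli: X in {0,1}
E[X^3] = 0^3*(1-1/2) + 1^3*1/2 = 1/2

1/2


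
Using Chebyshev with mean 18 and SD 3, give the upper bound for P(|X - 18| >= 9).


k = 9/3 = 3
Chebyshev: P(|X-mu| >= k*sigma) <= 1/k^2 = 1/3^2 = 1/9

1/9


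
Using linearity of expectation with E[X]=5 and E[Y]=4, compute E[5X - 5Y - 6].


E[5X - 5Y - 6] = 5*E[X] - 5*E[Y] - 6
= (5)*(5) + (-5)*(4) + (-6)
= 25 - 20 - 6 = -1

-1


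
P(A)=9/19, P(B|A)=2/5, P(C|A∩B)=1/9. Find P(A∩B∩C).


P(A∩B∩C) = P(A) * P(B|A) * P(C|A∩B)
= 9/19 * 2/5 * 1/9
= 18/95 * 1/9 = 2/95

2/95


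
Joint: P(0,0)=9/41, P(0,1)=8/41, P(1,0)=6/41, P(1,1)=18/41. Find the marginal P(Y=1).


P(Y=1) = P(0,1)+P(1,1) = 8/41 + 18/41 = 26/41

26/41


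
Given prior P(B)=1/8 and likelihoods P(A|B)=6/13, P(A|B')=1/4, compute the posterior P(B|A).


P(A) = P(A|B)P(B) + P(A|B')P(B') = 6/13*1/8 + 1/4*7/8 = 115/416
P(B|A) = P(A|B)P(B)/P(A) = (3/52)/(115/416) = 24/115

24/115


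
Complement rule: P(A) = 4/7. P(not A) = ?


P(A') = 1 - P(A) = 1 - 4/7 = 3/7

3/7


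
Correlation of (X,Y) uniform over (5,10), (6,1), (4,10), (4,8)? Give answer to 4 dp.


Cov(X,Y) = -2.4375, Var(X) = 0.6875, Var(Y) = 13.6875
rho = Cov/(sqrt(VarX)*sqrt(VarY)) = -0.7946

-0.7946


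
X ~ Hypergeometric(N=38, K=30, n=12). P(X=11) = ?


P(X=11) = C(30,11)*C(8,1) / C(38,12)
= 54627300*8 / 2707475148
= 437018400/2707475148 = 59800/370481

59800/370481


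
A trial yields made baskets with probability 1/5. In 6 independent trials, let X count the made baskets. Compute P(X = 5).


P(X=5) = C(6,5) * p^5 * (1-p)^1
= 6 * 1/3125 * 4/5
= 24/15625

24/15625


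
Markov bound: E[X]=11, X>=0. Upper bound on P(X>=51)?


Markov: P(X >= a) <= E[X]/a
P(X >= 51) <= 11/51

11/51


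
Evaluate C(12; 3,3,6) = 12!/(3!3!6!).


12! = 479001600
Denominator: 3!=6 * 3!=6 * 6!=720
Coefficient = 479001600 / 25920 = 18480

18480


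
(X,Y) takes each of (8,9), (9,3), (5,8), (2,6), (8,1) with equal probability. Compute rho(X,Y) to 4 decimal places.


Cov(X,Y) = -2.7600, Var(X) = 6.6400, Var(Y) = 9.0400
rho = Cov/(sqrt(VarX)*sqrt(VarY)) = -0.3562

-0.3562


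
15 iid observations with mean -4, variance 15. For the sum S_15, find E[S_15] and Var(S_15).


E[S_n] = n*mu = 15*-4 = -60
Var(S_n) = n*sigma^2 = 15*15 = 225

E[S_15]=-60, Var(S_15)=225


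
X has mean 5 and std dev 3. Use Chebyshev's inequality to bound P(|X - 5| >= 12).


k = 12/3 = 4
Chebyshev: P(|X-mu| >= k*sigma) <= 1/k^2 = 1/4^2 = 1/16

1/16


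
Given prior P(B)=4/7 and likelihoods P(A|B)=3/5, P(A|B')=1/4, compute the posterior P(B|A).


P(A) = P(A|B)P(B) + P(A|B')P(B') = 3/5*4/7 + 1/4*3/7 = 9/20
P(B|A) = P(A|B)P(B)/P(A) = (12/35)/(9/20) = 16/21

16/21


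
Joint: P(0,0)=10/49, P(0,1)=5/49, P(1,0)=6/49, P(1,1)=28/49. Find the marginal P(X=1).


P(X=1) = P(1,0)+P(1,1) = 6/49 + 28/49 = 34/49

34/49


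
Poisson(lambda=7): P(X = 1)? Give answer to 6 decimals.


P(X=1) = e^(-7) * 7^1 / 1!
≈ 0.0009118819656 * 7 / 1
≈ 0.006383

0.006383


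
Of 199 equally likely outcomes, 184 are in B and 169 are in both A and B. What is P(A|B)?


P(A|B) = P(A∩B)/P(B) = (169/199)/(184/199) = 169/184

169/184


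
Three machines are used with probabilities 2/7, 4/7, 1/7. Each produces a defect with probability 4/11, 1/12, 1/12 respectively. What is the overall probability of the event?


P(A) = P(A|B1)P(B1) + P(A|B2)P(B2) + P(A|B3)P(B3)
= 4/11*2/7 + 1/12*4/7 + 1/12*1/7
= 8/77 + 1/21 + 1/84 = 151/924

151/924


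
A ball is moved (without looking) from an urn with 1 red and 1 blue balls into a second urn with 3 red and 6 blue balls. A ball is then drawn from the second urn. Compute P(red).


P(transfer red) = 1/2; P(transfer blue) = 1/2
If red transferred: Urn II has 4 red of 10, so P(red|red moved) = 2/5
If blue transferred: Urn II has 3 red of 10, so P(red|blue moved) = 3/10
By total probability: P(red) = 1/2*2/5 + 1/2*3/10 = 7/20

7/20


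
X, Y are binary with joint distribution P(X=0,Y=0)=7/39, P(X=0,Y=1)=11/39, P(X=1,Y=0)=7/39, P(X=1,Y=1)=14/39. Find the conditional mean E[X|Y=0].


P(Y=0) = 14/39
E[X|Y=0] = (0*7 + 1*7)/14 = 7/14 = 1/2

1/2


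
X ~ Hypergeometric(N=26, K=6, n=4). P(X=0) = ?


P(X=0) = C(6,0)*C(20,4) / C(26,4)
= 1*4845 / 14950
= 4845/14950 = 969/2990

969/2990


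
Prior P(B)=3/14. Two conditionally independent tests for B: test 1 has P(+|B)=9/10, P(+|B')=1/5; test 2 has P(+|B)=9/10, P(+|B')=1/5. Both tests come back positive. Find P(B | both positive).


After test 1: P(+) = 9/10*3/14 + 1/5*11/14 = 7/20
P(B|+) = (27/140)/(7/20) = 27/49
After test 2 (use post1 as new prior): P(+) = 9/10*27/49 + 1/5*22/49 = 41/70
P(B|+,+) = (243/490)/(41/70) = 243/287

243/287


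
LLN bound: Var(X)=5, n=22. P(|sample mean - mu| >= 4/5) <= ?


Var(Xbar) = Var(X)/n = 5/22
Chebyshev: P(|Xbar-mu| >= 4/5) <= Var(Xbar)/(4/5)^2 = (5/22)/(16/25) = 125/352

125/352


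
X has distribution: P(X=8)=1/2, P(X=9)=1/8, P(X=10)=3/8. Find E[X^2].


E[X^2] = sum(g(x)*P(x))
= 64*1/2 + 81*1/8 + 100*3/8
= 637/8

637/8


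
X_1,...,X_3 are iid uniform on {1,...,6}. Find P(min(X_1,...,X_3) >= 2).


P(min >= 2) = P(all X_i >= 2) = (P(X_1 >= 2))^3
= (5/6)^3 = 125/216

125/216


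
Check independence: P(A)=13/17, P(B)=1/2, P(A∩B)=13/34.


P(A)*P(B) = 13/17*1/2 = 13/34
P(A∩B) = 13/34, which equals P(A)P(B), so independent

Yes, A and B are independent


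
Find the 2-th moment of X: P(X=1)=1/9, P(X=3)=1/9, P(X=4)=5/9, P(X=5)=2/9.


E[X^2] = sum(x^2 * P(x))
= 1*1/9 + 9*1/9 + 16*5/9 + 25*2/9
= 140/9

140/9


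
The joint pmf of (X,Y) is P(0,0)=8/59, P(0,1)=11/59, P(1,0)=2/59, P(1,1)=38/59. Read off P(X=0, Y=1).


Read from table: P(X=0, Y=1) = 11/59

11/59


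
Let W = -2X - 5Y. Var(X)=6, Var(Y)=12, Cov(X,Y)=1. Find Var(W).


Var(-2X - 5Y) = (-2)^2*Var(X) + (-5)^2*Var(Y) + 2*(-2)*(-5)*Cov(X,Y)
= 4*6 + 25*12 + 20*1
= 24 + 300 + 20 = 344

344


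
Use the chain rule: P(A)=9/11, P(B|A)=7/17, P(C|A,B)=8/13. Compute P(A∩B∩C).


P(A∩B∩C) = P(A) * P(B|A) * P(C|A∩B)
= 9/11 * 7/17 * 8/13
= 63/187 * 8/13 = 504/2431

504/2431


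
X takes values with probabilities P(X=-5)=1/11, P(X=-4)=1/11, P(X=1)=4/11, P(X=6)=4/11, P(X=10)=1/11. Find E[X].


E[X] = sum(x * P(x))
= -5*1/11 - 4*1/11 + 1*4/11 + 6*4/11 + 10*1/11
= 29/11

29/11


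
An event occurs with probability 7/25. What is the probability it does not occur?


P(A') = 1 - P(A) = 1 - 7/25 = 18/25

18/25


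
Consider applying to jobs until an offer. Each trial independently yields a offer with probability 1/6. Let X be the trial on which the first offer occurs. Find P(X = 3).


P(X=3) = (1-p)^2 * p = (5/6)^2 * 1/6
= 25/36 * 1/6 = 25/216

25/216


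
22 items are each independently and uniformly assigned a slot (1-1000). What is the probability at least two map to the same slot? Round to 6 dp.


P(all different) = prod((1000-i)/1000 for i=0..21) = 0.792412
P(at least one match) = 1 - 0.792412 = 0.207588

0.207588


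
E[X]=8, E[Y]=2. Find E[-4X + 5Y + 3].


E[-4X + 5Y + 3] = -4*E[X] + 5*E[Y] + 3
= (-4)*(8) + (5)*(2) + (3)
= -32 + 10 + 3 = -19

-19


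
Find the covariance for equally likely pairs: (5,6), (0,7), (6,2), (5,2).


E[X]=4, E[Y]=17/4, E[XY]=13
Cov(X,Y) = E[XY] - E[X]E[Y] = 13 - 4*17/4 = -4

-4


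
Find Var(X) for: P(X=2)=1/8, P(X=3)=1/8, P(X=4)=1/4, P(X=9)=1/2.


E[X] = 49/8, E[X^2] = 369/8
Var(X) = E[X^2] - (E[X])^2 = 369/8 - (49/8)^2 = 551/64

551/64


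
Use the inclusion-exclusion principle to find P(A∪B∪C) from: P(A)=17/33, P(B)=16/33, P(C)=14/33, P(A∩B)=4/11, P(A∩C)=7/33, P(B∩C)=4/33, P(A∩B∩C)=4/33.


P(A∪B∪C) = P(A)+P(B)+P(C) - P(AB)-P(AC)-P(BC) + P(ABC)
= 17/33+16/33+14/33 - 4/11-7/33-4/33 + 4/33
= 28/33

28/33


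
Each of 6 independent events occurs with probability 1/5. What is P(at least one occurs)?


P(at least one) = 1 - P(none)
P(none) = (1 - 1/5)^6 = (4/5)^6 = 4096/15625
P(at least one) = 1 - 4096/15625 = 11529/15625

11529/15625


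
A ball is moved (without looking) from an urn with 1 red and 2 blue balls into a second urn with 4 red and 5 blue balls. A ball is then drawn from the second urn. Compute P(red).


P(transfer red) = 1/3; P(transfer blue) = 2/3
If red transferred: Urn II has 5 red of 10, so P(red|red moved) = 1/2
If blue transferred: Urn II has 4 red of 10, so P(red|blue moved) = 2/5
By total probability: P(red) = 1/3*1/2 + 2/3*2/5 = 13/30

13/30


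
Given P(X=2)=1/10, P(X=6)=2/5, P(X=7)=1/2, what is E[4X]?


E[4X] = sum(g(x)*P(x))
= 8*1/10 + 24*2/5 + 28*1/2
= 122/5

122/5


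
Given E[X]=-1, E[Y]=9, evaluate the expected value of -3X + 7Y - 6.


E[-3X + 7Y - 6] = -3*E[X] + 7*E[Y] - 6
= (-3)*(-1) + (7)*(9) + (-6)
= 3 + 63 - 6 = 60

60


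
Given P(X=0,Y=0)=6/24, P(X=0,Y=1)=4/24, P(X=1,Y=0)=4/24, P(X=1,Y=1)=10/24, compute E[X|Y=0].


P(Y=0) = 10/24
E[X|Y=0] = (0*6 + 1*4)/10 = 4/10 = 2/5

2/5


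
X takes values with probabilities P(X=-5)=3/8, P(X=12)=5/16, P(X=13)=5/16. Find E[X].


E[X] = sum(x * P(x))
= -5*3/8 + 12*5/16 + 13*5/16
= 95/16

95/16


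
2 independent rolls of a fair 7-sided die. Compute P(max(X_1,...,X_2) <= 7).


P(max <= 7) = P(all X_i <= 7) = (P(X_1 <= 7))^2
= (7/7)^2 = 1^2 = 1

1


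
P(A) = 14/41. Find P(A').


P(A') = 1 - P(A) = 1 - 14/41 = 27/41

27/41


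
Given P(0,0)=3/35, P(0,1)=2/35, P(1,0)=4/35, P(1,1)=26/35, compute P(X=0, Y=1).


Read from table: P(X=0, Y=1) = 2/35

2/35


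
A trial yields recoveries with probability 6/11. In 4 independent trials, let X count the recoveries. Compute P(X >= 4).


P(X>=4) = P(X=4)
= 1296/14641
= 1296/14641

1296/14641


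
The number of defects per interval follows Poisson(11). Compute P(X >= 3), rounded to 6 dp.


P(X>=3) = 1 - P(X<=2) = 1 - (e^(-11)*11^0/0! + e^(-11)*11^1/1! + e^(-11)*11^2/2!)
≈ 1 - (0.0000167017 + 0.0001837187 + 0.0010104529)
= 1 - 0.0012108733 = 0.9987891267
≈ 0.998789

0.998789


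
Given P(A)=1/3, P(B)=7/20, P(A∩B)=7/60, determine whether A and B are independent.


P(A)*P(B) = 1/3*7/20 = 7/60
P(A∩B) = 7/60, which equals P(A)P(B), so independent

Yes, A and B are independent


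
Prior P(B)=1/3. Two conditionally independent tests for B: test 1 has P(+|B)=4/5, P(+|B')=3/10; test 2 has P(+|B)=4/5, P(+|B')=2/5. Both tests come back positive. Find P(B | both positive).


After test 1: P(+) = 4/5*1/3 + 3/10*2/3 = 7/15
P(B|+) = (4/15)/(7/15) = 4/7
After test 2 (use post1 as new prior): P(+) = 4/5*4/7 + 2/5*3/7 = 22/35
P(B|+,+) = (16/35)/(22/35) = 8/11

8/11


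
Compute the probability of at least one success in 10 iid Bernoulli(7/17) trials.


P(at least one) = 1 - P(none)
P(none) = (1 - 7/17)^10 = (10/17)^10 = 10000000000/2015993900449
P(at least one) = 1 - 10000000000/2015993900449 = 2005993900449/2015993900449

2005993900449/2015993900449


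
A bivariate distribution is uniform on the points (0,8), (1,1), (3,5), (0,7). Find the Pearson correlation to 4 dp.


Cov(X,Y) = -1.2500, Var(X) = 1.5000, Var(Y) = 7.1875
rho = Cov/(sqrt(VarX)*sqrt(VarY)) = -0.3807

-0.3807


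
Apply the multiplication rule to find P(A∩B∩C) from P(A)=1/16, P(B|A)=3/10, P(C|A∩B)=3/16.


P(A∩B∩C) = P(A) * P(B|A) * P(C|A∩B)
= 1/16 * 3/10 * 3/16
= 3/160 * 3/16 = 9/2560

9/2560


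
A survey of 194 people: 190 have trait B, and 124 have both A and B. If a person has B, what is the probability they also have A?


P(A|B) = P(A∩B)/P(B) = (124/194)/(190/194) = 124/190 = 62/95

62/95


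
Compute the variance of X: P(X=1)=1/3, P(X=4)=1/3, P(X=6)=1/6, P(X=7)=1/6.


E[X] = 23/6, E[X^2] = 119/6
Var(X) = E[X^2] - (E[X])^2 = 119/6 - (23/6)^2 = 185/36

185/36


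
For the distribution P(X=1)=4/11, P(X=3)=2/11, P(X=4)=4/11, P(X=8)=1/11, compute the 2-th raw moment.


E[X^2] = sum(x^2 * P(x))
= 1*4/11 + 9*2/11 + 16*4/11 + 64*1/11
= 150/11

150/11


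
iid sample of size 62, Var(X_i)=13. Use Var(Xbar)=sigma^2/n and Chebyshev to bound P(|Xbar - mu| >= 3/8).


Var(Xbar) = Var(X)/n = 13/62
Chebyshev: P(|Xbar-mu| >= 3/8) <= Var(Xbar)/(3/8)^2 = (13/62)/(9/64) = 416/279
Bound exceeds 1, so trivial bound: 1

1


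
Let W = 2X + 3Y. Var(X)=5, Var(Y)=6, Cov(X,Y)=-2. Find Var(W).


Var(2X + 3Y) = 2^2*Var(X) + 3^2*Var(Y) + 2*2*3*Cov(X,Y)
= 4*5 + 9*6 + 12*(-2)
= 20 + 54 - 24 = 50

50


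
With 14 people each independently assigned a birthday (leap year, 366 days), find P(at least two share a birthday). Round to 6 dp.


P(all different) = prod((366-i)/366 for i=0..13) = 0.777440
P(at least one match) = 1 - 0.777440 = 0.222560

0.222560


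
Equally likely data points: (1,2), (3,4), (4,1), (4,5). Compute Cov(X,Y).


E[X]=3, E[Y]=3, E[XY]=19/2
Cov(X,Y) = E[XY] - E[X]E[Y] = 19/2 - 3*3 = 1/2

1/2


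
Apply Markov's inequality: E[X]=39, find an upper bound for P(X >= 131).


Markov: P(X >= a) <= E[X]/a
P(X >= 131) <= 39/131

39/131


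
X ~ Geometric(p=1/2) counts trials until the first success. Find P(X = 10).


P(X=10) = (1-p)^9 * p = (1/2)^9 * 1/2
= 1/512 * 1/2 = 1/1024

1/1024


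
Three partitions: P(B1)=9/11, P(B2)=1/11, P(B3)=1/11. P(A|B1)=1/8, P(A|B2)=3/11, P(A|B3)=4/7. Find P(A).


P(A) = P(A|B1)P(B1) + P(A|B2)P(B2) + P(A|B3)P(B3)
= 1/8*9/11 + 3/11*1/11 + 4/7*1/11
= 9/88 + 3/121 + 4/77 = 1213/6776

1213/6776


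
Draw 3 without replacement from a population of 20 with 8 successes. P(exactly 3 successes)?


P(X=3) = C(8,3)*C(12,0) / C(20,3)
= 56*1 / 1140
= 56/1140 = 14/285

14/285


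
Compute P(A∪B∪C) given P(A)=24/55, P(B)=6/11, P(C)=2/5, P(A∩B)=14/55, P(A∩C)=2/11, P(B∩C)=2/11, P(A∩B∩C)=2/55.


P(A∪B∪C) = P(A)+P(B)+P(C) - P(AB)-P(AC)-P(BC) + P(ABC)
= 24/55+6/11+2/5 - 14/55-2/11-2/11 + 2/55
= 4/5

4/5


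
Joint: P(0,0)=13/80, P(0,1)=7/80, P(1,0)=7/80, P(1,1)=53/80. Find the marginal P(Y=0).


P(Y=0) = P(0,0)+P(1,0) = 13/80 + 7/80 = 20/80 = 1/4

1/4


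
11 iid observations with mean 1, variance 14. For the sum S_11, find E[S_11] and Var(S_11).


E[S_n] = n*mu = 11*1 = 11
Var(S_n) = n*sigma^2 = 11*14 = 154

E[S_11]=11, Var(S_11)=154


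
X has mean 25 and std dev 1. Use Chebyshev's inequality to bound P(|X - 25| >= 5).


k = 5/1 = 5
Chebyshev: P(|X-mu| >= k*sigma) <= 1/k^2 = 1/5^2 = 1/25

1/25


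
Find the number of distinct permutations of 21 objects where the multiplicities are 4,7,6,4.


21! = 51090942171709440000
Denominator: 4!=24 * 7!=5040 * 6!=720 * 4!=24
Coefficient = 51090942171709440000 / 2090188800 = 24443218800

24443218800


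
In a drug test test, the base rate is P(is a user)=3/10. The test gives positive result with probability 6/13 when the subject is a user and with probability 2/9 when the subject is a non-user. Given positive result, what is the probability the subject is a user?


P(A) = P(A|B)P(B) + P(A|B')P(B') = 6/13*3/10 + 2/9*7/10 = 172/585
P(B|A) = P(A|B)P(B)/P(A) = (9/65)/(172/585) = 81/172

81/172


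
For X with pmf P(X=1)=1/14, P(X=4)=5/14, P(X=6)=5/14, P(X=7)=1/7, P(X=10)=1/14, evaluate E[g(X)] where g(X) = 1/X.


E[1/X] = sum(g(x)*P(x))
= 1*1/14 + 1/4*5/14 + 1/6*5/14 + 1/7*1/7 + 1/10*1/14
= 1457/5880

1457/5880


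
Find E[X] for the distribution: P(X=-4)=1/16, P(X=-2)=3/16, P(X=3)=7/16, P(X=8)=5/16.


E[X] = sum(x * P(x))
= -4*1/16 - 2*3/16 + 3*7/16 + 8*5/16
= 51/16

51/16


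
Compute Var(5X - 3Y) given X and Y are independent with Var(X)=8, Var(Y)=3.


Independence => Cov(X,Y)=0
Var(5X - 3Y) = 5^2*Var(X) + (-3)^2*Var(Y)
= 25*8 + 9*3 = 227

227


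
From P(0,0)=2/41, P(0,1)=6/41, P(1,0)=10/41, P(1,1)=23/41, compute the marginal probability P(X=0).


P(X=0) = P(0,0)+P(0,1) = 2/41 + 6/41 = 8/41

8/41


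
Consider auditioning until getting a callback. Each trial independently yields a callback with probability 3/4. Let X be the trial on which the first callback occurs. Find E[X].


For geometric (trials until first success), E[X] = 1/p = 1/(3/4) = 4/3

4/3


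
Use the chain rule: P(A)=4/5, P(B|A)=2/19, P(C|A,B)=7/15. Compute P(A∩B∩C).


P(A∩B∩C) = P(A) * P(B|A) * P(C|A∩B)
= 4/5 * 2/19 * 7/15
= 8/95 * 7/15 = 56/1425

56/1425


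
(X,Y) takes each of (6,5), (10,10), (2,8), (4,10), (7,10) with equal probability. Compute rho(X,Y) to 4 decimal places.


Cov(X,Y) = 1.3200, Var(X) = 7.3600, Var(Y) = 3.8400
rho = Cov/(sqrt(VarX)*sqrt(VarY)) = 0.2483

0.2483


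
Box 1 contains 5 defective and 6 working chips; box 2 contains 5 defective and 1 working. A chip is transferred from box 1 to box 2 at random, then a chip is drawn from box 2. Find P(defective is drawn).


P(transfer defective) = 5/11; P(transfer working) = 6/11
If defective transferred: Urn II has 6 defective of 7, so P(defective|defective moved) = 6/7
If working transferred: Urn II has 5 defective of 7, so P(defective|working moved) = 5/7
By total probability: P(defective) = 5/11*6/7 + 6/11*5/7 = 60/77

60/77


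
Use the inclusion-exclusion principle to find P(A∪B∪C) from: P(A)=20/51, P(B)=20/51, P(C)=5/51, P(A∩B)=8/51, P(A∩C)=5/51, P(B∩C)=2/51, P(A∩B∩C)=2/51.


P(A∪B∪C) = P(A)+P(B)+P(C) - P(AB)-P(AC)-P(BC) + P(ABC)
= 20/51+20/51+5/51 - 8/51-5/51-2/51 + 2/51
= 32/51

32/51


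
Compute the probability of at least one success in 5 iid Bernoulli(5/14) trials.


P(at least one) = 1 - P(none)
P(none) = (1 - 5/14)^5 = (9/14)^5 = 59049/537824
P(at least one) = 1 - 59049/537824 = 478775/537824

478775/537824


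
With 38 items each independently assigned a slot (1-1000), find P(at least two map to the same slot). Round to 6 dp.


P(all different) = prod((1000-i)/1000 for i=0..37) = 0.490683
P(at least one match) = 1 - 0.490683 = 0.509317

0.509317


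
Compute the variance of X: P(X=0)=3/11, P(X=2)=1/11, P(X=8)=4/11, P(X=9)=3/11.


E[X] = 61/11, E[X^2] = 503/11
Var(X) = E[X^2] - (E[X])^2 = 503/11 - (61/11)^2 = 1812/121

1812/121


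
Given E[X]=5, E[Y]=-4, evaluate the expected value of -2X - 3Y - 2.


E[-2X - 3Y - 2] = -2*E[X] - 3*E[Y] - 2
= (-2)*(5) + (-3)*(-4) + (-2)
= -10 + 12 - 2 = 0

0


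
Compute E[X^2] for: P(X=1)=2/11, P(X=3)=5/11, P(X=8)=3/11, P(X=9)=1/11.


E[X^2] = sum(x^2 * P(x))
= 1*2/11 + 9*5/11 + 64*3/11 + 81*1/11
= 320/11

320/11


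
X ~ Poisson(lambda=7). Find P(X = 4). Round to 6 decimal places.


P(X=4) = e^(-7) * 7^4 / 4!
≈ 0.0009118819656 * 2401 / 24
≈ 0.091226

0.091226


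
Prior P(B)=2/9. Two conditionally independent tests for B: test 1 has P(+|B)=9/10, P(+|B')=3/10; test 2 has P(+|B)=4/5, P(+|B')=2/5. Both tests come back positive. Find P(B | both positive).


After test 1: P(+) = 9/10*2/9 + 3/10*7/9 = 13/30
P(B|+) = (1/5)/(13/30) = 6/13
After test 2 (use post1 as new prior): P(+) = 4/5*6/13 + 2/5*7/13 = 38/65
P(B|+,+) = (24/65)/(38/65) = 12/19

12/19


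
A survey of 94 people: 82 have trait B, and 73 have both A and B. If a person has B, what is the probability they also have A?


P(A|B) = P(A∩B)/P(B) = (73/94)/(82/94) = 73/82

73/82


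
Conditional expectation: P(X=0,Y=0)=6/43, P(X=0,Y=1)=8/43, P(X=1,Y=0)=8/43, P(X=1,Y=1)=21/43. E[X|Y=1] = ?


P(Y=1) = 29/43
E[X|Y=1] = (0*8 + 1*21)/29 = 21/29

21/29


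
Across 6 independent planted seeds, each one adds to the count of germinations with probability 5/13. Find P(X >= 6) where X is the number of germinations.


P(X>=6) = P(X=6)
= 15625/4826809
= 15625/4826809

15625/4826809


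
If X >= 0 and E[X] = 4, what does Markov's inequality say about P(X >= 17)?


Markov: P(X >= a) <= E[X]/a
P(X >= 17) <= 4/17

4/17


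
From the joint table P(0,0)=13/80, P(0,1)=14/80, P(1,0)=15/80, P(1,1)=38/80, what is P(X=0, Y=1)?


Read from table: P(X=0, Y=1) = 14/80 = 7/40

7/40


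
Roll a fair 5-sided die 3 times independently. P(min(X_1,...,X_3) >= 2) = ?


P(min >= 2) = P(all X_i >= 2) = (P(X_1 >= 2))^3
= (4/5)^3 = 64/125

64/125


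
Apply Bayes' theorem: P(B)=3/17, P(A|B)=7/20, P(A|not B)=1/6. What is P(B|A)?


P(A) = P(A|B)P(B) + P(A|B')P(B') = 7/20*3/17 + 1/6*14/17 = 203/1020
P(B|A) = P(A|B)P(B)/P(A) = (21/340)/(203/1020) = 9/29

9/29


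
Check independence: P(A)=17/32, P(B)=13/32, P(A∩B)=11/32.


P(A)*P(B) = 17/32*13/32 = 221/1024
P(A∩B) = 11/32 != 221/1024, so not independent

No, A and B are not independent


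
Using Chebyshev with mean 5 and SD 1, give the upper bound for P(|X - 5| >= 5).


k = 5/1 = 5
Chebyshev: P(|X-mu| >= k*sigma) <= 1/k^2 = 1/5^2 = 1/25

1/25


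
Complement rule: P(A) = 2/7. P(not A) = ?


P(A') = 1 - P(A) = 1 - 2/7 = 5/7

5/7


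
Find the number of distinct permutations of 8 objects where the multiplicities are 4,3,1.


8! = 40320
Denominator: 4!=24 * 3!=6 * 1!=1
Coefficient = 40320 / 144 = 280

280


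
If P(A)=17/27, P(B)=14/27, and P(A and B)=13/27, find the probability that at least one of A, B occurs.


P(A∪B) = P(A) + P(B) - P(A∩B)
= 17/27 + 14/27 - 13/27 = 2/3

2/3


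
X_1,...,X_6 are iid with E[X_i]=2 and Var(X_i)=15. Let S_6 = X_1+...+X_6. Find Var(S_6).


By independence, Var(S_n) = n*Var(X_1) = 6*15 = 90

90


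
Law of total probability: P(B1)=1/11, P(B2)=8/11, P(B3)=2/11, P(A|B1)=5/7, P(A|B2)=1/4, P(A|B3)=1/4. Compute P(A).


P(A) = P(A|B1)P(B1) + P(A|B2)P(B2) + P(A|B3)P(B3)
= 5/7*1/11 + 1/4*8/11 + 1/4*2/11
= 5/77 + 2/11 + 1/22 = 45/154

45/154


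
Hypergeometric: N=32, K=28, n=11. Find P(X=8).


P(X=8) = C(28,8)*C(4,3) / C(32,11)
= 3108105*4 / 129024480
= 12432420/129024480 = 693/7192

693/7192


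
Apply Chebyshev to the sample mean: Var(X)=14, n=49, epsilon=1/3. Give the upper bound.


Var(Xbar) = Var(X)/n = 14/49
Chebyshev: P(|Xbar-mu| >= 1/3) <= Var(Xbar)/(1/3)^2 = (2/7)/(1/9) = 18/7
Bound exceeds 1, so trivial bound: 1

1


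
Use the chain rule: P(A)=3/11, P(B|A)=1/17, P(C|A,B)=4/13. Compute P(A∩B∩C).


P(A∩B∩C) = P(A) * P(B|A) * P(C|A∩B)
= 3/11 * 1/17 * 4/13
= 3/187 * 4/13 = 12/2431

12/2431


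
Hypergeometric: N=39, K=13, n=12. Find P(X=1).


P(X=1) = C(13,1)*C(26,11) / C(39,12)
= 13*7726160 / 3910797436
= 100440080/3910797436 = 5980/232841

5980/232841


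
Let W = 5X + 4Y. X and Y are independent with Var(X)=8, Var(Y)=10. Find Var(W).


Independence => Cov(X,Y)=0
Var(5X + 4Y) = 5^2*Var(X) + 4^2*Var(Y)
= 25*8 + 16*10 = 360

360


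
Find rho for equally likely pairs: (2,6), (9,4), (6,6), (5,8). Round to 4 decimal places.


Cov(X,Y) = -2.0000, Var(X) = 6.2500, Var(Y) = 2.0000
rho = Cov/(sqrt(VarX)*sqrt(VarY)) = -0.5657

-0.5657


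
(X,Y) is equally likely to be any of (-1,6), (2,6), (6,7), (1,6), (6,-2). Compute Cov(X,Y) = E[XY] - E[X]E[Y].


E[X]=14/5, E[Y]=23/5, E[XY]=42/5
Cov(X,Y) = E[XY] - E[X]E[Y] = 42/5 - 14/5*23/5 = -112/25

-112/25


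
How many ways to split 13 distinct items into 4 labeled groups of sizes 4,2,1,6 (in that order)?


13! = 6227020800
Denominator: 4!=24 * 2!=2 * 1!=1 * 6!=720
Coefficient = 6227020800 / 34560 = 180180

180180


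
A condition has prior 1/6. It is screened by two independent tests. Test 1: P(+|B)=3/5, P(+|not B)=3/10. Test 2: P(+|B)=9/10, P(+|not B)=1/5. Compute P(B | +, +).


After test 1: P(+) = 3/5*1/6 + 3/10*5/6 = 7/20
P(B|+) = (1/10)/(7/20) = 2/7
After test 2 (use post1 as new prior): P(+) = 9/10*2/7 + 1/5*5/7 = 2/5
P(B|+,+) = (9/35)/(2/5) = 9/14

9/14


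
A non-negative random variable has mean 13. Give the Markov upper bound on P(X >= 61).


Markov: P(X >= a) <= E[X]/a
P(X >= 61) <= 13/61

13/61


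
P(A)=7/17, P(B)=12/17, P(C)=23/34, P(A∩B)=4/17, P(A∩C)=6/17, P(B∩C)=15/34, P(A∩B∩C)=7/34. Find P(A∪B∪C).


P(A∪B∪C) = P(A)+P(B)+P(C) - P(AB)-P(AC)-P(BC) + P(ABC)
= 7/17+12/17+23/34 - 4/17-6/17-15/34 + 7/34
= 33/34

33/34


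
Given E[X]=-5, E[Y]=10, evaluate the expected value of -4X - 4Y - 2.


E[-4X - 4Y - 2] = -4*E[X] - 4*E[Y] - 2
= (-4)*(-5) + (-4)*(10) + (-2)
= 20 - 40 - 2 = -22

-22


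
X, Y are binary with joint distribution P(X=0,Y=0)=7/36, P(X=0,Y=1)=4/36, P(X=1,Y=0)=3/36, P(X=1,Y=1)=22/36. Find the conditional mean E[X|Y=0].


P(Y=0) = 10/36
E[X|Y=0] = (0*7 + 1*3)/10 = 3/10

3/10


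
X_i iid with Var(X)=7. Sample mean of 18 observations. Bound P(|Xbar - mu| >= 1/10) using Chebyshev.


Var(Xbar) = Var(X)/n = 7/18
Chebyshev: P(|Xbar-mu| >= 1/10) <= Var(Xbar)/(1/10)^2 = (7/18)/(1/100) = 350/9
Bound exceeds 1, so trivial bound: 1

1


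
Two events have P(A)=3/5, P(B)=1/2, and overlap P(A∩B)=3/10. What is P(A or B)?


P(A∪B) = P(A) + P(B) - P(A∩B)
= 3/5 + 1/2 - 3/10 = 4/5

4/5


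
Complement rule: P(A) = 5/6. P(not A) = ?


P(A') = 1 - P(A) = 1 - 5/6 = 1/6

1/6


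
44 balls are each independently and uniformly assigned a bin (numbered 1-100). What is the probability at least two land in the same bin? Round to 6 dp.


P(all different) = prod((100-i)/100 for i=0..43) = 0.000013
P(at least one match) = 1 - 0.000013 = 0.999987

0.999987


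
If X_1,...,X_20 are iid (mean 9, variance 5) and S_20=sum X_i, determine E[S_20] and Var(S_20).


E[S_n] = n*mu = 20*9 = 180
Var(S_n) = n*sigma^2 = 20*5 = 100

E[S_20]=180, Var(S_20)=100


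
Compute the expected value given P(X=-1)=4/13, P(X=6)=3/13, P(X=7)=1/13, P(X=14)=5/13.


E[X] = sum(x * P(x))
= -1*4/13 + 6*3/13 + 7*1/13 + 14*5/13
= 7

7


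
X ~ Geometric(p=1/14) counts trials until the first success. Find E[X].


For geometric (trials until first success), E[X] = 1/p = 1/(1/14) = 14

14


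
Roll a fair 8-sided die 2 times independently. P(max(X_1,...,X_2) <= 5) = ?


P(max <= 5) = P(all X_i <= 5) = (P(X_1 <= 5))^2
= (5/8)^2 = 25/64

25/64


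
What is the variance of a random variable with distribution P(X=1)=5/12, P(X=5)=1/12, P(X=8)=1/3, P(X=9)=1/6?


E[X] = 5, E[X^2] = 112/3
Var(X) = E[X^2] - (E[X])^2 = 112/3 - (5)^2 = 37/3

37/3


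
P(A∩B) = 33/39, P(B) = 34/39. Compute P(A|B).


P(A|B) = P(A∩B)/P(B) = (33/39)/(34/39) = 33/34

33/34


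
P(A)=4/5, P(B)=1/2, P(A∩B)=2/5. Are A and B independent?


P(A)*P(B) = 4/5*1/2 = 2/5
P(A∩B) = 2/5, which equals P(A)P(B), so independent

Yes, A and B are independent


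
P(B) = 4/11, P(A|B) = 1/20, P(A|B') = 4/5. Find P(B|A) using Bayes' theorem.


P(A) = P(A|B)P(B) + P(A|B')P(B') = 1/20*4/11 + 4/5*7/11 = 29/55
P(B|A) = P(A|B)P(B)/P(A) = (1/55)/(29/55) = 1/29

1/29


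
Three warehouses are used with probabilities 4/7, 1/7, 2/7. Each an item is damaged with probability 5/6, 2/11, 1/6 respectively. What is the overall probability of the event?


P(A) = P(A|B1)P(B1) + P(A|B2)P(B2) + P(A|B3)P(B3)
= 5/6*4/7 + 2/11*1/7 + 1/6*2/7
= 10/21 + 2/77 + 1/21 = 127/231

127/231


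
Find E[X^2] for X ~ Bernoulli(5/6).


For Bernoulli: X in {0,1}
E[X^2] = 0^2*(1-5/6) + 1^2*5/6 = 5/6

5/6


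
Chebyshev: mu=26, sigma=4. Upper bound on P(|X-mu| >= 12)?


k = 12/4 = 3
Chebyshev: P(|X-mu| >= k*sigma) <= 1/k^2 = 1/3^2 = 1/9

1/9


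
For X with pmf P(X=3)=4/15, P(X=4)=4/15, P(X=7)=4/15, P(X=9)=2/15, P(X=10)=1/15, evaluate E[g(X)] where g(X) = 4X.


E[4X] = sum(g(x)*P(x))
= 12*4/15 + 16*4/15 + 28*4/15 + 36*2/15 + 40*1/15
= 112/5

112/5


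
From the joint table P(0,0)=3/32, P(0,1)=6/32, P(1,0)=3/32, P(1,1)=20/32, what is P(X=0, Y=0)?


Read from table: P(X=0, Y=0) = 3/32

3/32


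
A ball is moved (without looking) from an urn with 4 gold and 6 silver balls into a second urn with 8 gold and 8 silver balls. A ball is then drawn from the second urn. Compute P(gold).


P(transfer gold) = 4/10 = 2/5; P(transfer silver) = 3/5
If gold transferred: Urn II has 9 gold of 17, so P(gold|gold moved) = 9/17
If silver transferred: Urn II has 8 gold of 17, so P(gold|silver moved) = 8/17
By total probability: P(gold) = 2/5*9/17 + 3/5*8/17 = 42/85

42/85


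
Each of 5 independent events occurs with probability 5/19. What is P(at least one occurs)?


P(at least one) = 1 - P(none)
P(none) = (1 - 5/19)^5 = (14/19)^5 = 537824/2476099
P(at least one) = 1 - 537824/2476099 = 1938275/2476099

1938275/2476099


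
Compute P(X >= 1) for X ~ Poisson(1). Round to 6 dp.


P(X>=1) = 1 - P(X<=0) = 1 - (e^(-1)*1^0/0!)
≈ 1 - 0.3678794412 = 0.6321205588
≈ 0.632121

0.632121


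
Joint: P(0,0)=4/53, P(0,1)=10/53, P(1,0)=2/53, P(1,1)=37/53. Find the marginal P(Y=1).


P(Y=1) = P(0,1)+P(1,1) = 10/53 + 37/53 = 47/53

47/53


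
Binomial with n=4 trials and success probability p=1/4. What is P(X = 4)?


P(X=4) = C(4,4) * p^4 * (1-p)^0
= 1 * 1/256 * 1
= 1/256

1/256


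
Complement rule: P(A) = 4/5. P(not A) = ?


P(A') = 1 - P(A) = 1 - 4/5 = 1/5

1/5


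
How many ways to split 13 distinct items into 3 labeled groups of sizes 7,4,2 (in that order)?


13! = 6227020800
Denominator: 7!=5040 * 4!=24 * 2!=2
Coefficient = 6227020800 / 241920 = 25740

25740


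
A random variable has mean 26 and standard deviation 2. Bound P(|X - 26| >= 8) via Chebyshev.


k = 8/2 = 4
Chebyshev: P(|X-mu| >= k*sigma) <= 1/k^2 = 1/4^2 = 1/16

1/16


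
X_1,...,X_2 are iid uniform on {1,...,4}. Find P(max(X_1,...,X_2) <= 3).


P(max <= 3) = P(all X_i <= 3) = (P(X_1 <= 3))^2
= (3/4)^2 = 9/16

9/16


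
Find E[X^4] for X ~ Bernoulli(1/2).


For Bernoulli: X in {0,1}
E[X^4] = 0^4*(1-1/2) + 1^4*1/2 = 1/2

1/2


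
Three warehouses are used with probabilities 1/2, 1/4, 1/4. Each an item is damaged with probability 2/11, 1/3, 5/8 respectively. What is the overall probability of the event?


P(A) = P(A|B1)P(B1) + P(A|B2)P(B2) + P(A|B3)P(B3)
= 2/11*1/2 + 1/3*1/4 + 5/8*1/4
= 1/11 + 1/12 + 5/32 = 349/1056

349/1056


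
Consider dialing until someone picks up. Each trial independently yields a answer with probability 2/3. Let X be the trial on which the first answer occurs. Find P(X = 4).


P(X=4) = (1-p)^3 * p = (1/3)^3 * 2/3
= 1/27 * 2/3 = 2/81

2/81


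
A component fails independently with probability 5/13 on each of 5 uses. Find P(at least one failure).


P(at least one) = 1 - P(none)
P(none) = (1 - 5/13)^5 = (8/13)^5 = 32768/371293
P(at least one) = 1 - 32768/371293 = 338525/371293

338525/371293


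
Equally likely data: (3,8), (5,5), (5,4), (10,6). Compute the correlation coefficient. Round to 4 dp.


Cov(X,Y) = -0.8125, Var(X) = 6.6875, Var(Y) = 2.1875
rho = Cov/(sqrt(VarX)*sqrt(VarY)) = -0.2124

-0.2124


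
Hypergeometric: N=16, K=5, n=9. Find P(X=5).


P(X=5) = C(5,5)*C(11,4) / C(16,9)
= 1*330 / 11440
= 330/11440 = 3/104

3/104


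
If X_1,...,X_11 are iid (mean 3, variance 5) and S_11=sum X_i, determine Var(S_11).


By independence, Var(S_n) = n*Var(X_1) = 11*5 = 55

55


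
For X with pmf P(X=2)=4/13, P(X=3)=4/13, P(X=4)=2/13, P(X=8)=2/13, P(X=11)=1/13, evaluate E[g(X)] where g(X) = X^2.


E[X^2] = sum(g(x)*P(x))
= 4*4/13 + 9*4/13 + 16*2/13 + 64*2/13 + 121*1/13
= 333/13

333/13


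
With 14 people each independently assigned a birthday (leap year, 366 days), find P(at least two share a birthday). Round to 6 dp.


P(all different) = prod((366-i)/366 for i=0..13) = 0.777440
P(at least one match) = 1 - 0.777440 = 0.222560

0.222560


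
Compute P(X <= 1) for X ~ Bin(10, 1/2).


P(X<=1) = P(X=0) + P(X=1)
= 1/1024 + 5/512
= 11/1024

11/1024


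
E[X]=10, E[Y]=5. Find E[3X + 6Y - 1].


E[3X + 6Y - 1] = 3*E[X] + 6*E[Y] - 1
= (3)*(10) + (6)*(5) + (-1)
= 30 + 30 - 1 = 59

59


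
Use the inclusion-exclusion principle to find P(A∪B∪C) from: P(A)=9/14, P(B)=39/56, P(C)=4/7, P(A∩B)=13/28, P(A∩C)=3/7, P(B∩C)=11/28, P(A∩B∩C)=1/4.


P(A∪B∪C) = P(A)+P(B)+P(C) - P(AB)-P(AC)-P(BC) + P(ABC)
= 9/14+39/56+4/7 - 13/28-3/7-11/28 + 1/4
= 7/8

7/8


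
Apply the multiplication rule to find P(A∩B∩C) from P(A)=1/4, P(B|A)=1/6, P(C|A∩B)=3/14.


P(A∩B∩C) = P(A) * P(B|A) * P(C|A∩B)
= 1/4 * 1/6 * 3/14
= 1/24 * 3/14 = 1/112

1/112


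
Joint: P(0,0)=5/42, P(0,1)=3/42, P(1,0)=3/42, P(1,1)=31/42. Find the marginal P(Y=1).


P(Y=1) = P(0,1)+P(1,1) = 3/42 + 31/42 = 34/42 = 17/21

17/21


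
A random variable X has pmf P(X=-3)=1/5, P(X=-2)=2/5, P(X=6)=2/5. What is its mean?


E[X] = sum(x * P(x))
= -3*1/5 - 2*2/5 + 6*2/5
= 1

1


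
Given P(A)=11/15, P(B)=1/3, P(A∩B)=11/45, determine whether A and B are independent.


P(A)*P(B) = 11/15*1/3 = 11/45
P(A∩B) = 11/45, which equals P(A)P(B), so independent

Yes, A and B are independent


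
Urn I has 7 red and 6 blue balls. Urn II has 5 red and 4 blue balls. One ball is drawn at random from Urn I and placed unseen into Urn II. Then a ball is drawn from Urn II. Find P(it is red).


P(transfer red) = 7/13; P(transfer blue) = 6/13
If red transferred: Urn II has 6 red of 10, so P(red|red moved) = 3/5
If blue transferred: Urn II has 5 red of 10, so P(red|blue moved) = 1/2
By total probability: P(red) = 7/13*3/5 + 6/13*1/2 = 36/65

36/65


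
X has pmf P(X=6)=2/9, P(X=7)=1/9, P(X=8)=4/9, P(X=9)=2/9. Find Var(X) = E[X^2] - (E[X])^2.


E[X] = 23/3, E[X^2] = 539/9
Var(X) = E[X^2] - (E[X])^2 = 539/9 - (23/3)^2 = 10/9

10/9


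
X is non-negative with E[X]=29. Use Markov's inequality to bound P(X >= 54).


Markov: P(X >= a) <= E[X]/a
P(X >= 54) <= 29/54

29/54


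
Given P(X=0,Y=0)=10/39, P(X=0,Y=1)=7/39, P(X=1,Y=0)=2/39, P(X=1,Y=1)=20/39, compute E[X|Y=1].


P(Y=1) = 27/39
E[X|Y=1] = (0*7 + 1*20)/27 = 20/27

20/27


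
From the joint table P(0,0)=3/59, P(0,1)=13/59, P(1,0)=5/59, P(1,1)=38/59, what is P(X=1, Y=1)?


Read from table: P(X=1, Y=1) = 38/59

38/59


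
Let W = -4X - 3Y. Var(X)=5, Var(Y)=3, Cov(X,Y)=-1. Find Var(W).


Var(-4X - 3Y) = (-4)^2*Var(X) + (-3)^2*Var(Y) + 2*(-4)*(-3)*Cov(X,Y)
= 16*5 + 9*3 + 24*(-1)
= 80 + 27 - 24 = 83

83


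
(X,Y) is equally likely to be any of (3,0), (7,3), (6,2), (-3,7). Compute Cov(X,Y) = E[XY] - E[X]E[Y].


E[X]=13/4, E[Y]=3, E[XY]=3
Cov(X,Y) = E[XY] - E[X]E[Y] = 3 - 13/4*3 = -27/4

-27/4


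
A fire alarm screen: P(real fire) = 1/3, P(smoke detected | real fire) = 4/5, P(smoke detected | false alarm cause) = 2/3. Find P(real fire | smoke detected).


P(A) = P(A|B)P(B) + P(A|B')P(B') = 4/5*1/3 + 2/3*2/3 = 32/45
P(B|A) = P(A|B)P(B)/P(A) = (4/15)/(32/45) = 3/8

3/8
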